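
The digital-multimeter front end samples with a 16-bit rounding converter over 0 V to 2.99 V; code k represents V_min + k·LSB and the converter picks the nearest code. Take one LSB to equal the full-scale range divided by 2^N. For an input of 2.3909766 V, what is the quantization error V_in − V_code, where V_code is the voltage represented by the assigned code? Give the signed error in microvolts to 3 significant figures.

Span = 2.99 V. LSB = 2.99 V / 2^16 ≈ 45.62 µV.
(2.3909766 − (0)) / LSB = 2.3909766 × 65536/2.99 = 52406.3687. Nearest integer: k = 52406.
V_code = 0 + (52406/65536) × 2.99 = 2.3909597778 V.
V_in − V_code = 2.3909766 − (2.3909597778) = +16.8 µV.

+16.8 µV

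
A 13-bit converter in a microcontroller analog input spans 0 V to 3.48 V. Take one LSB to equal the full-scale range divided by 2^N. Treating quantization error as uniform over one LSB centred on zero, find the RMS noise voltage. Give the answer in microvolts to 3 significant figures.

123 µV

Span = 3.48 V.
Step size = 3.48/8192 V = 424.80 µV.
V_rms = LSB/√12 = 424.80 µV / √12 = 123 µV.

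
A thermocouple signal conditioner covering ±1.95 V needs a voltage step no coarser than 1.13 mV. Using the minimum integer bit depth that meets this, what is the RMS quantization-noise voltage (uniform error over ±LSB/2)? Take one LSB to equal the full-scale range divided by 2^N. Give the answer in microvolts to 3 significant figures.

275 µV

The full-scale span is 1.95 − (-1.95) = 3.9 V.
Required number of levels: 3.9/1.13 mV = 3451.3; smallest N with 2^N ≥ that is 12.
One LSB is 3.9 V / 4096 = 0.95215 mV.
RMS noise = LSB/√12 = 275 µV.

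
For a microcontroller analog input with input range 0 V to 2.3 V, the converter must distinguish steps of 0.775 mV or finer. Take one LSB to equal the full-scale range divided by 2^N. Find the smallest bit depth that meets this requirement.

12 bits

Range is 2.3 V.
Need 2^N ≥ 2.3 V / 0.775 mV = 2968 → N_min = 12.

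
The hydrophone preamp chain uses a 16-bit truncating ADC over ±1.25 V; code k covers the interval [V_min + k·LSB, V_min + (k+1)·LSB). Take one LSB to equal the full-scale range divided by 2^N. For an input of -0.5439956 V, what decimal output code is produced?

18507

Range = 1.25 − (-1.25) = 2.5 V. LSB = 2.5 V / 2^16 ≈ 38.15 µV.
code = ⌊(V_in − V_min)/LSB⌋ = ⌊(V_in − V_min) × 2^16 / range⌋
     = ⌊(-0.5439956 − (-1.25)) × 65536 / 2.5⌋ = ⌊0.7060044 × 65536/2.5⌋
     = ⌊18507.482⌋ = 18507.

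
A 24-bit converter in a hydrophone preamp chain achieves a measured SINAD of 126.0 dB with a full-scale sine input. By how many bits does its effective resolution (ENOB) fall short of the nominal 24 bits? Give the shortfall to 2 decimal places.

3.36 bits

ENOB = (SINAD − 1.76)/6.02 = (126.0 − 1.76)/6.02 = 20.6379 bits.
Shortfall = 24 − 20.6379 = 3.3621 bits.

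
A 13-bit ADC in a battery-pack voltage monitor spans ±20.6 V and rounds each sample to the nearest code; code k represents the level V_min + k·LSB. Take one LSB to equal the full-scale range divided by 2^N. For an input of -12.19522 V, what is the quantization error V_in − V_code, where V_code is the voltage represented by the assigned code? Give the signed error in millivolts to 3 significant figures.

Span: 20.6 V − (-20.6 V) = 41.2 V. LSB = 41.2 V / 2^13 ≈ 5.029 mV.
(-12.19522 − (-20.6)) / LSB = 8.40478 × 8192/41.2 = 1671.1640. Nearest integer: k = 1671.
V_code = -20.6 + (1671/8192) × 41.2 = -12.19604492 V.
Error = V_in − V_code = -12.19522 − (-12.19604492) = +0.825 mV.

+0.825 mV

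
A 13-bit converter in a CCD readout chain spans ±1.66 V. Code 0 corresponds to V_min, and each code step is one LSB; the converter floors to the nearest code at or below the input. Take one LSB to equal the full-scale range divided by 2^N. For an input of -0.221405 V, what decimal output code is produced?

3549

The full-scale span is 1.66 − (-1.66) = 3.32 V. LSB = 3.32 V / 2^13 ≈ 405.3 µV.
V_in − V_min = -0.221405 − (-1.66) = 1.438595 V.
Divide by LSB: 1.438595 × 8192/3.32 = 3549.6898.
Truncating gives code 3549.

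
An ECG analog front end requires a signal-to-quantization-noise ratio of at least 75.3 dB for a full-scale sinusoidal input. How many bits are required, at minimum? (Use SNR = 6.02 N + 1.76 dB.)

Solving 6.02 N ≥ 75.3 − 1.76: N ≥ 12.216. Round up → N = 13.

13 bits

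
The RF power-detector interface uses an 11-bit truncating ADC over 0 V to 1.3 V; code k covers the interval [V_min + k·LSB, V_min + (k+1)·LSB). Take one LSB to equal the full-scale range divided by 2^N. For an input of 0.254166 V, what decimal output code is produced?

Range is 1.3 V. LSB = 1.3 V / 2^11 ≈ 0.6348 mV.
code = ⌊(V_in − V_min)/LSB⌋ = ⌊(V_in − V_min) × 2^11 / range⌋
     = ⌊(0.254166 − (0)) × 2048 / 1.3⌋ = ⌊0.254166 × 2048/1.3⌋
     = ⌊400.409⌋ = 400.

400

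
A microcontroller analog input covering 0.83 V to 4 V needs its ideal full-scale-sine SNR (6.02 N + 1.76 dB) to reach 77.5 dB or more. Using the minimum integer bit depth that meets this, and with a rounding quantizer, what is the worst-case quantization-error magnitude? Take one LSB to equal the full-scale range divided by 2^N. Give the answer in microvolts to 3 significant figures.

193 µV

The full-scale span is 4 − (0.83) = 3.17 V.
6.02 N + 1.76 ≥ 77.5 gives N ≥ 12.581, so the minimum integer is 13.
One LSB is 3.17 V / 8192 = 386.96 µV.
|e|_max = LSB/2 = 193 µV.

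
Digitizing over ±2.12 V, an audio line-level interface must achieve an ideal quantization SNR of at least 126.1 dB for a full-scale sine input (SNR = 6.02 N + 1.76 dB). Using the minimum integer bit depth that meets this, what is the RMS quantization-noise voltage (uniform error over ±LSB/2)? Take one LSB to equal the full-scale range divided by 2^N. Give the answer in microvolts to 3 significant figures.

The full-scale span is 2.12 − (-2.12) = 4.24 V.
N ≥ (126.1 − 1.76)/6.02 = 20.654 → N_min = 21.
LSB = 4.24 V ÷ 2^21 = 4.24/2097152 V = 2.0218 µV.
RMS noise = LSB/√12 = 0.584 µV.

0.584 µV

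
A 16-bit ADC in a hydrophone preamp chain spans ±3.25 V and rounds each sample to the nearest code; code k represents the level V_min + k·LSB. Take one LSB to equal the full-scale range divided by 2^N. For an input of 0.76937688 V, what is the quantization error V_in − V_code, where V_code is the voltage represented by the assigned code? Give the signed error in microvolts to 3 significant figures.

+21.1 µV

The full-scale span is 3.25 − (-3.25) = 6.5 V. LSB = 6.5 V / 2^16 ≈ 99.18 µV.
Position in LSBs: (0.76937688 − (-3.25)) × 65536/6.5 = 40525.2128; rounding gives k = 40525.
V_code = V_min + k × range/2^16 = -3.25 + 40525 × 6.5/65536 = 0.76935577393 V.
V_in − V_code = 0.76937688 − (0.76935577393) = +21.1 µV.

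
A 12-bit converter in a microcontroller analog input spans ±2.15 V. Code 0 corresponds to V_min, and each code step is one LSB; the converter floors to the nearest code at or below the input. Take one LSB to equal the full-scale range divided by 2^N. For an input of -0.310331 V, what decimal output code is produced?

1752

Range = 2.15 − (-2.15) = 4.3 V. LSB = 4.3 V / 2^12 ≈ 1.050 mV.
(V_in − V_min) × 2^12/range = (-0.310331 − (-2.15)) × 4096/4.3 = 1752.392.
Floor → code = 1752.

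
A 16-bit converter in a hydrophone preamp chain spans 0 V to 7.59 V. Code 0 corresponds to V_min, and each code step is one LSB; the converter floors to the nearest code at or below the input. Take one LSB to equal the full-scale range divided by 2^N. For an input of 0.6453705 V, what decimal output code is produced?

Span = 7.59 V. LSB = 7.59 V / 2^16 ≈ 115.8 µV.
(V_in − V_min) × 2^16/range = (0.6453705 − (0)) × 65536/7.59 = 5572.464.
Floor → code = 5572.

5572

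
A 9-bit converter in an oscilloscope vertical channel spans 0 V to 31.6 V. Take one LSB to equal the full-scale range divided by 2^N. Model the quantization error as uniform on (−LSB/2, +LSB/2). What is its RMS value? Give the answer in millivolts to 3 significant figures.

17.8 mV

Full-scale range = 31.6 V.
One LSB is 31.6 V / 512 = 61.719 mV.
RMS of a uniform error over width LSB is LSB/√12 = 17.8 mV.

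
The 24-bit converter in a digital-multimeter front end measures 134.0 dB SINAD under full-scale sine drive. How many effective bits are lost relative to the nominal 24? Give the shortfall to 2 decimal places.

2.03 bits

ENOB = (SINAD − 1.76)/6.02 = (134.0 − 1.76)/6.02 = 21.9668 bits.
24 − 21.9668 = 2.03 bits below nominal.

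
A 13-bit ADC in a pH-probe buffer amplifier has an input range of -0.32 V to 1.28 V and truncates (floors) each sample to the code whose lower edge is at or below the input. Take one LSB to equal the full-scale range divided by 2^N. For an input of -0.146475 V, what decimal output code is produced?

888

Span: 1.28 V − (-0.32 V) = 1.6 V. LSB = 1.6 V / 2^13 ≈ 195.3 µV.
V_in − V_min = -0.146475 − (-0.32) = 0.173525 V.
Divide by LSB: 0.173525 × 8192/1.6 = 888.4480.
Truncating gives code 888.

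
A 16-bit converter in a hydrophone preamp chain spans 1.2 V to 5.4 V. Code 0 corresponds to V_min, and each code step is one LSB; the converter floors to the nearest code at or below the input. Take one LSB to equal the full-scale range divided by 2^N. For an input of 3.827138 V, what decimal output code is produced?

40993

The full-scale span is 5.4 − (1.2) = 4.2 V. LSB = 4.2 V / 2^16 ≈ 64.09 µV.
V_in − V_min = 3.827138 − (1.2) = 2.627138 V.
Divide by LSB: 2.627138 × 65536/4.2 = 40993.3609.
Truncating gives code 40993.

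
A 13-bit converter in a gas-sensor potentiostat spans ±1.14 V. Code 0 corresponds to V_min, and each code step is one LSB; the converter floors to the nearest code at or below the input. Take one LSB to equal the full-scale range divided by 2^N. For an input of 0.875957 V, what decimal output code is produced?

7243

Range = 1.14 − (-1.14) = 2.28 V. LSB = 2.28 V / 2^13 ≈ 278.3 µV.
code = ⌊(V_in − V_min)/LSB⌋ = ⌊(V_in − V_min) × 2^13 / range⌋
     = ⌊(0.875957 − (-1.14)) × 8192 / 2.28⌋ = ⌊2.015957 × 8192/2.28⌋
     = ⌊7243.298⌋ = 7243.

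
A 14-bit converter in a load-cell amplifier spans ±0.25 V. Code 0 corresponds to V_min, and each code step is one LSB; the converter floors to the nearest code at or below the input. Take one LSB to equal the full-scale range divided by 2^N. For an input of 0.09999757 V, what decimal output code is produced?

The full-scale span is 0.25 − (-0.25) = 0.5 V. LSB = 0.5 V / 2^14 ≈ 30.52 µV.
(V_in − V_min) × 2^14/range = (0.09999757 − (-0.25)) × 16384/0.5 = 11468.720.
Floor → code = 11468.

11468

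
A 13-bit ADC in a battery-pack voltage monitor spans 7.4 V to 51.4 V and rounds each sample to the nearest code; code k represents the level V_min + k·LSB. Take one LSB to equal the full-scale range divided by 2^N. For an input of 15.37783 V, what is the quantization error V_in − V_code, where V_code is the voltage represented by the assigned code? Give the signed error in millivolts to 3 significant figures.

+1.76 mV

Full-scale range = 51.4 V − (7.4 V) = 44 V. LSB = 44 V / 2^13 ≈ 5.371 mV.
(V_in − V_min)/LSB = (15.37783 − (7.4)) × 8192/44 = 1485.3269 → nearest code k = 1485.
V_code = 7.4 + (1485/8192) × 44 = 15.37607422 V.
e = 15.37783 − (15.37607422) = +1.76 mV.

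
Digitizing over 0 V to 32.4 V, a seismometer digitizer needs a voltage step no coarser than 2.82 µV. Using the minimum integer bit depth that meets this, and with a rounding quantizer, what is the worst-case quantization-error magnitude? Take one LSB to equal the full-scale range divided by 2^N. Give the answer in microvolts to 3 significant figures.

Range is 32.4 V.
Need 2^N ≥ 32.4 V / 2.82 µV = 1.149e7 → N_min = 24.
LSB = 32.4 V ÷ 2^24 = 32.4/16777216 V = 1.9312 µV.
|e|_max = LSB/2 = 0.966 µV.

0.966 µV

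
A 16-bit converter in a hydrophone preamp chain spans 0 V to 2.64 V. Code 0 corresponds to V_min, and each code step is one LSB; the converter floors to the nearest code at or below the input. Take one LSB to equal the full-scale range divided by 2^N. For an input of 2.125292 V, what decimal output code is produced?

Full-scale range = 2.64 V. LSB = 2.64 V / 2^16 ≈ 40.28 µV.
V_in − V_min = 2.125292 − (0) = 2.125292 V.
Divide by LSB: 2.125292 × 65536/2.64 = 52758.7638.
Truncating gives code 52758.

52758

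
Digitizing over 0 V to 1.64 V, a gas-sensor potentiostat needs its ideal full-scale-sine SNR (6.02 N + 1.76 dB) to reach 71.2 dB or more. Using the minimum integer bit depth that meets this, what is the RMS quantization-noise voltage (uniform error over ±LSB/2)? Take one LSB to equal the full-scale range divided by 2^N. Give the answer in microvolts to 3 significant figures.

Range is 1.64 V.
N ≥ (71.2 − 1.76)/6.02 = 11.535 → N_min = 12.
Step size = 1.64/4096 V = 400.39 µV.
V_rms = LSB/√12 = 116 µV.

116 µV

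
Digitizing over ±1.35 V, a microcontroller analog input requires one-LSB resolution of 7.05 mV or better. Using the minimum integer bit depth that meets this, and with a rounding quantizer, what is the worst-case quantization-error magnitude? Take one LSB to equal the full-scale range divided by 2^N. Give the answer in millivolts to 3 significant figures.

Span: 1.35 V − (-1.35 V) = 2.7 V.
Need 2^N ≥ 2.7 V / 7.05 mV = 383.0 → N_min = 9.
LSB = 2.7 V ÷ 2^9 = 2.7/512 V = 5.2734 mV.
Max error for round-to-nearest is LSB/2 = 2.64 mV.

2.64 mV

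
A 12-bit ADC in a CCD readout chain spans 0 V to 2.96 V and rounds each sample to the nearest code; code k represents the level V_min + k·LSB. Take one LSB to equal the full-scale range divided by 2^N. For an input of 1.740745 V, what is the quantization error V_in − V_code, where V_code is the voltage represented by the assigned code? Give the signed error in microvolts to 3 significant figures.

−134 µV

Full-scale range = 2.96 V. LSB = 2.96 V / 2^12 ≈ 0.7227 mV.
Position in LSBs: (1.740745 − (0)) × 4096/2.96 = 2408.8147; rounding gives k = 2409.
V_code = V_min + k × range/2^12 = 0 + 2409 × 2.96/4096 = 1.740878906 V.
Error = V_in − V_code = 1.740745 − (1.740878906) = −134 µV.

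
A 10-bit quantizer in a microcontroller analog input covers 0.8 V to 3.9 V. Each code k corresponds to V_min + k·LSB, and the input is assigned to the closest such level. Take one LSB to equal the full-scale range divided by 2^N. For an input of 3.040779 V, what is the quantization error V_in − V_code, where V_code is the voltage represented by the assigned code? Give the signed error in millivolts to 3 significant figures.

+0.545 mV

Full-scale range = 3.9 V − (0.8 V) = 3.1 V. LSB = 3.1 V / 2^10 ≈ 3.027 mV.
(V_in − V_min)/LSB = (3.040779 − (0.8)) × 1024/3.1 = 740.1799 → nearest code k = 740.
V_code = 0.8 + (740/1024) × 3.1 = 3.040234375 V.
V_in − V_code = 3.040779 − (3.040234375) = +0.545 mV.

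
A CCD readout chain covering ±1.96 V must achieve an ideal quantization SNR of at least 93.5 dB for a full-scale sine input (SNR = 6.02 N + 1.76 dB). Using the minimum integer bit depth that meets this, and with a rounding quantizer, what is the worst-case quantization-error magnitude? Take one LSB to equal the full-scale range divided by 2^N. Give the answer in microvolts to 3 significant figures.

29.9 µV

The full-scale span is 1.96 − (-1.96) = 3.92 V.
N ≥ (93.5 − 1.76)/6.02 = 15.239 → N_min = 16.
LSB = 3.92 V / 2^16 = 59.814 µV.
Max error for round-to-nearest is LSB/2 = 29.9 µV.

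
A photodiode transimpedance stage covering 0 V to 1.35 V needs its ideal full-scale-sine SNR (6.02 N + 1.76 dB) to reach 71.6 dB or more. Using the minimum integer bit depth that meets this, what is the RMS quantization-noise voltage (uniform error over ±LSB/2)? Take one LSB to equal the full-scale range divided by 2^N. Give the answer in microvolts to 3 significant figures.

95.1 µV

Span = 1.35 V.
6.02 N + 1.76 ≥ 71.6 gives N ≥ 11.601, so the minimum integer is 12.
LSB = 1.35 V / 2^12 = 329.59 µV.
σ_q = LSB/√12 = 329.59 µV/3.4641 = 95.1 µV.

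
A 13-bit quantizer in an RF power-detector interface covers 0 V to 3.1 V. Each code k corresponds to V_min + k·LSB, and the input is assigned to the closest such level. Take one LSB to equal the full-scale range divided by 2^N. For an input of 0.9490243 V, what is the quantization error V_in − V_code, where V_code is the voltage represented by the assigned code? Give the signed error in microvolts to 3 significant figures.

Range is 3.1 V. LSB = 3.1 V / 2^13 ≈ 378.4 µV.
(V_in − V_min)/LSB = (0.9490243 − (0)) × 8192/3.1 = 2507.8732 → nearest code k = 2508.
V_code = V_min + k × range/2^13 = 0 + 2508 × 3.1/8192 = 0.9490722656 V.
e = 0.9490243 − (0.9490722656) = −48.0 µV.

−48.0 µV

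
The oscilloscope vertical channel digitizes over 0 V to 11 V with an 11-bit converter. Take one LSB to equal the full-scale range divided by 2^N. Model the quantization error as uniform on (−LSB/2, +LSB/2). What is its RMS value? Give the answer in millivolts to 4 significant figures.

V_FS = 11 V.
Step size = 11/2048 V = 5.37109 mV.
V_rms = LSB/√12 = 5.37109 mV / √12 = 1.551 mV.

1.551 mV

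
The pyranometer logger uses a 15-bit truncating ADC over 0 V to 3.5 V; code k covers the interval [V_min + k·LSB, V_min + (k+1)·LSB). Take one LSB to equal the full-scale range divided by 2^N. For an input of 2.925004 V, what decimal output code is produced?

27384

Range is 3.5 V. LSB = 3.5 V / 2^15 ≈ 106.8 µV.
V_in − V_min = 2.925004 − (0) = 2.925004 V.
Divide by LSB: 2.925004 × 32768/3.5 = 27384.7232.
Truncating gives code 27384.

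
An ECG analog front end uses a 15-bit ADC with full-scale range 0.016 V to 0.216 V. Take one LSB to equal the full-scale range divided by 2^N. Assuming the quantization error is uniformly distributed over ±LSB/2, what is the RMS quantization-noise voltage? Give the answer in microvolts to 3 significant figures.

The full-scale span is 0.216 − (0.016) = 0.2 V.
LSB = 0.2 V ÷ 2^15 = 0.2/32768 V = 6.1035 µV.
V_rms = LSB/√12 = 6.1035 µV / √12 = 1.76 µV.

1.76 µV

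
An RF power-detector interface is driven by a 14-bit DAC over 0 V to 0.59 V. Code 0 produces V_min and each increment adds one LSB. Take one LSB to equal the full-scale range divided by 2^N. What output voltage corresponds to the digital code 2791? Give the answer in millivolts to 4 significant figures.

100.5 mV

V_FS = 0.59 V. LSB = 0.59 V / 2^14.
Output = V_min + (2791/16384) × range = 0 + 0.170349 × 0.59 V
      = 0 V + 0.100506 V = 0.100506 V.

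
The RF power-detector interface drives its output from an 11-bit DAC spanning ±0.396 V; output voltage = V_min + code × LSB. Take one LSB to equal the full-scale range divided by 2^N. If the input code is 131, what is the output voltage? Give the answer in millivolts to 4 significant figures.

The full-scale span is 0.396 − (-0.396) = 0.792 V. LSB = 0.792 V / 2^11.
V_out = -0.396 + 131 × (0.792/2048) V
      = -0.396 + 0.0506602 = -0.345340 V.

-345.3 mV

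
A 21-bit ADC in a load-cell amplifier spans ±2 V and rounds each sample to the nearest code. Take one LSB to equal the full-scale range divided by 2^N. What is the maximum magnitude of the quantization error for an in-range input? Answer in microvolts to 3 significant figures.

0.954 µV

Range = 2 − (-2) = 4 V.
LSB = 4 V / 2^21 = 1.9073 µV.
Worst-case error for round-to-nearest is half an LSB: 0.954 µV.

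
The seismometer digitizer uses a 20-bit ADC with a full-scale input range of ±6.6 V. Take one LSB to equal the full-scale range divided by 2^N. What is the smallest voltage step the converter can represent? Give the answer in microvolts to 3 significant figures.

12.6 µV

Full-scale range = 6.6 V − (-6.6 V) = 13.2 V.
Number of codes = 2^20 = 1048576.
LSB = 13.2 V ÷ 2^20 = 13.2/1048576 V = 12.6 µV.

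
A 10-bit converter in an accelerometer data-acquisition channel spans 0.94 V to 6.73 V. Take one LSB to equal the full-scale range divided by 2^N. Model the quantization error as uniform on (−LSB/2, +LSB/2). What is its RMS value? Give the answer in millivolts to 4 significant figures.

1.632 mV

Span: 6.73 V − (0.94 V) = 5.79 V.
Step size = 5.79/1024 V = 5.65430 mV.
RMS of a uniform error over width LSB is LSB/√12 = 1.632 mV.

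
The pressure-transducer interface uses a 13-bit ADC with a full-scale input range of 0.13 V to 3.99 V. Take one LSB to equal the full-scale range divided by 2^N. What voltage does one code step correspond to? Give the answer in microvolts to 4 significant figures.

The full-scale span is 3.99 − (0.13) = 3.86 V.
Number of codes = 2^13 = 8192.
LSB = 3.86 V / 2^13 = 471.2 µV.

471.2 µV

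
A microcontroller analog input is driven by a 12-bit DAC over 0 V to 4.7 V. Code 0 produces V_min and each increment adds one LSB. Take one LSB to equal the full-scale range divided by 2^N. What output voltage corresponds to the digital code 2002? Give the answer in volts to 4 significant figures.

2.297 V

Span = 4.7 V. LSB = 4.7 V / 2^12.
V_out = 0 + 2002 × (4.7/4096) V
      = 0 + 2.29722 = 2.29722 V.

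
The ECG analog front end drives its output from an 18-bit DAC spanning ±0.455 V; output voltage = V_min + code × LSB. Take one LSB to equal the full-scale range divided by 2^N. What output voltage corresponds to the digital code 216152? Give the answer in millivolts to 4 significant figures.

295.3 mV

Full-scale range = 0.455 V − (-0.455 V) = 0.91 V. LSB = 0.91 V / 2^18.
Output = V_min + (216152/262144) × range = -0.455 + 0.824554 × 0.91 V
      = -0.455 V + 0.750345 V = 0.295345 V.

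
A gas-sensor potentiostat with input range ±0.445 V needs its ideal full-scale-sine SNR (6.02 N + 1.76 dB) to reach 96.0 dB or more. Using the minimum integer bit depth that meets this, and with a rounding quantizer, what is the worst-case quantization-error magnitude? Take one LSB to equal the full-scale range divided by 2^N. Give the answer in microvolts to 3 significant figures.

6.79 µV

Range = 0.445 − (-0.445) = 0.89 V.
Required N = ⌈(96.0 − 1.76)/6.02⌉ = ⌈15.654⌉ = 16.
One LSB is 0.89 V / 65536 = 13.580 µV.
Max error for round-to-nearest is LSB/2 = 6.79 µV.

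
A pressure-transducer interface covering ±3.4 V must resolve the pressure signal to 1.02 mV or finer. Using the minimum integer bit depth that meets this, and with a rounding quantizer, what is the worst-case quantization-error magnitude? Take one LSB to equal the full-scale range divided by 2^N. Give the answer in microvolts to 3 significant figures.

Full-scale range = 3.4 V − (-3.4 V) = 6.8 V.
Levels needed ≥ 6.8/1.02 mV = 6667. 2^13 = 8192 suffices, so N_min = 13.
Step size = 6.8/8192 V = 0.83008 mV.
Max error for round-to-nearest is LSB/2 = 415 µV.

415 µV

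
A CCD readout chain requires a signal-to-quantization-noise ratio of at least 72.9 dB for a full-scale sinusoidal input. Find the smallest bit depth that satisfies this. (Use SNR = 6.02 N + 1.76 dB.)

12 bits

Solving 6.02 N ≥ 72.9 − 1.76: N ≥ 11.817. Round up → N = 12.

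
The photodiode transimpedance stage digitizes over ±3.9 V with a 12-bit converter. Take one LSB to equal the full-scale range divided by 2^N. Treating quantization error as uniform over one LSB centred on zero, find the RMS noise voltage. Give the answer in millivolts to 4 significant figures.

0.5497 mV

Range = 3.9 − (-3.9) = 7.8 V.
LSB = 7.8 V ÷ 2^12 = 7.8/4096 V = 1.90430 mV.
For a uniform distribution on [−LSB/2, +LSB/2], V_rms = LSB/√12 = 1.90430 mV/3.4641 = 0.5497 mV.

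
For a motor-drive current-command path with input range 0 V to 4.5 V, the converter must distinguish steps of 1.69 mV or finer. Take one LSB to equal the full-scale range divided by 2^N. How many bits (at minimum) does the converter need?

V_FS = 4.5 V.
4.5 V / 1.69 mV = 2663. Since 2^11 = 2048 and 2^12 = 4096, N = 12.

12 bits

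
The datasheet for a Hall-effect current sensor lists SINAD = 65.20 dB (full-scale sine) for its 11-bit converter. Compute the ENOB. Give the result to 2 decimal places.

Inverting SNR = 6.02 N + 1.76: N_eff = (65.20 − 1.76)/6.02 = 10.5382.

10.54 bits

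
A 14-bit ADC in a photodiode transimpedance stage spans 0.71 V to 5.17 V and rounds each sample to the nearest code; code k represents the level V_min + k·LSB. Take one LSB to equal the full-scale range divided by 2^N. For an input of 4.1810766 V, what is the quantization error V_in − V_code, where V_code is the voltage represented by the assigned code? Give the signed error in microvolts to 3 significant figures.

+40.2 µV

Span: 5.17 V − (0.71 V) = 4.46 V. LSB = 4.46 V / 2^14 ≈ 272.2 µV.
(4.1810766 − (0.71)) / LSB = 3.4710766 × 16384/4.46 = 12751.1478. Nearest integer: k = 12751.
V_code = V_min + k × range/2^14 = 0.71 + 12751 × 4.46/16384 = 4.1810363770 V.
Error = V_in − V_code = 4.1810766 − (4.1810363770) = +40.2 µV.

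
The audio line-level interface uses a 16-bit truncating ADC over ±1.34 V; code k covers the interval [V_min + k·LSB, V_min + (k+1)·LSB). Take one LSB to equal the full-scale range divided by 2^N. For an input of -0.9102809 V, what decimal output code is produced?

Range = 1.34 − (-1.34) = 2.68 V. LSB = 2.68 V / 2^16 ≈ 40.89 µV.
V_in − V_min = -0.9102809 − (-1.34) = 0.4297191 V.
Divide by LSB: 0.4297191 × 65536/2.68 = 10508.2354.
Truncating gives code 10508.

10508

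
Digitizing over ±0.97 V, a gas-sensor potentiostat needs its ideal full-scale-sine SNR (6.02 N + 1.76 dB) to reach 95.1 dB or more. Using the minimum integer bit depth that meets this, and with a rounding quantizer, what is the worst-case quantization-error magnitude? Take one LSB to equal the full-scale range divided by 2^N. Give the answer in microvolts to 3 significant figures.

14.8 µV

Full-scale range = 0.97 V − (-0.97 V) = 1.94 V.
Required N = ⌈(95.1 − 1.76)/6.02⌉ = ⌈15.505⌉ = 16.
LSB = 1.94 V ÷ 2^16 = 1.94/65536 V = 29.602 µV.
|e|_max = LSB/2 = 14.8 µV.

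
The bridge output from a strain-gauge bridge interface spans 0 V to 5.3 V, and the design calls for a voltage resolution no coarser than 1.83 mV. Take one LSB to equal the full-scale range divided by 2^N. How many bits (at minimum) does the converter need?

V_FS = 5.3 V.
5.3 V / 1.83 mV = 2896. Since 2^11 = 2048 and 2^12 = 4096, N = 12.

12 bits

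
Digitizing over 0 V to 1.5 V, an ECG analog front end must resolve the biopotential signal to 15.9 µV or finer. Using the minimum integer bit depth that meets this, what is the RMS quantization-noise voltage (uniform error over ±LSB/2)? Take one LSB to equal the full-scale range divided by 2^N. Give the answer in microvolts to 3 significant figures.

3.30 µV

Span = 1.5 V.
Required number of levels: 1.5/15.9 µV = 94340; smallest N with 2^N ≥ that is 17.
One LSB is 1.5 V / 131072 = 11.444 µV.
V_rms = LSB/√12 = 3.30 µV.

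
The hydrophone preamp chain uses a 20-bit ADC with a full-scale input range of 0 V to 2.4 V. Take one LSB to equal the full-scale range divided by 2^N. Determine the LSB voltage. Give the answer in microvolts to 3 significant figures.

2.29 µV

Full-scale range = 2.4 V.
Number of codes = 2^20 = 1048576.
One LSB is 2.4 V / 1048576 = 2.29 µV.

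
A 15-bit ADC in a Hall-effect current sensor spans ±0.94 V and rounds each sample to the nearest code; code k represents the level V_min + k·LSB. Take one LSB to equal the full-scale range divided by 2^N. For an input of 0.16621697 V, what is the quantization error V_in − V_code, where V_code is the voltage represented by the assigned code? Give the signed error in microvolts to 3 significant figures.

Span: 0.94 V − (-0.94 V) = 1.88 V. LSB = 1.88 V / 2^15 ≈ 57.37 µV.
Position in LSBs: (0.16621697 − (-0.94)) × 32768/1.88 = 19281.1264; rounding gives k = 19281.
V_code = -0.94 + (19281/32768) × 1.88 = 0.16620971680 V.
Error = V_in − V_code = 0.16621697 − (0.16620971680) = +7.25 µV.

+7.25 µV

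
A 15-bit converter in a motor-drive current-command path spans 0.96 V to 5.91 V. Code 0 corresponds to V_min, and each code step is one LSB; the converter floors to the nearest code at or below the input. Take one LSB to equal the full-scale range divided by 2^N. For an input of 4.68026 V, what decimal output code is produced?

24627

Span: 5.91 V − (0.96 V) = 4.95 V. LSB = 4.95 V / 2^15 ≈ 151.1 µV.
(V_in − V_min) × 2^15/range = (4.68026 − (0.96)) × 32768/4.95 = 24627.370.
Floor → code = 24627.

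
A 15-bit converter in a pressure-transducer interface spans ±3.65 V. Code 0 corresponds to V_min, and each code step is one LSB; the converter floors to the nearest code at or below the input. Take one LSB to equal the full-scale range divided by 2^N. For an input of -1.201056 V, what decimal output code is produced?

10992

Full-scale range = 3.65 V − (-3.65 V) = 7.3 V. LSB = 7.3 V / 2^15 ≈ 222.8 µV.
code = ⌊(V_in − V_min)/LSB⌋ = ⌊(V_in − V_min) × 2^15 / range⌋
     = ⌊(-1.201056 − (-3.65)) × 32768 / 7.3⌋ = ⌊2.448944 × 32768/7.3⌋
     = ⌊10992.739⌋ = 10992.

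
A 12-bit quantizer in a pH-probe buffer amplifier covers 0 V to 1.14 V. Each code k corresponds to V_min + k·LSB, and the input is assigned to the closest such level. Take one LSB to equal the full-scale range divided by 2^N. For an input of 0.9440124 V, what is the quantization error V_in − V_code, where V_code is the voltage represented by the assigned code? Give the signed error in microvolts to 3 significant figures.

V_FS = 1.14 V. LSB = 1.14 V / 2^12 ≈ 278.3 µV.
(V_in − V_min)/LSB = (0.9440124 − (0)) × 4096/1.14 = 3391.8200 → nearest code k = 3392.
V_code = 0 + (3392/4096) × 1.14 = 0.9440625000 V.
e = 0.9440124 − (0.9440625000) = −50.1 µV.

−50.1 µV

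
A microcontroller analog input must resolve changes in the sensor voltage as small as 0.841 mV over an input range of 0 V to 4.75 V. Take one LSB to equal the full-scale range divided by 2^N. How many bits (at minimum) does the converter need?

13 bits

Full-scale range = 4.75 V.
4.75 V / 0.841 mV = 5648. Since 2^12 = 4096 and 2^13 = 8192, N = 13.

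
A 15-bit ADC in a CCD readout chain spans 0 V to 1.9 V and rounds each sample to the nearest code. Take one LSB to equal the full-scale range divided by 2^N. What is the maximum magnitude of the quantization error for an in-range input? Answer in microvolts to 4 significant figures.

28.99 µV

Span = 1.9 V.
Step size = 1.9/32768 V = 57.9834 µV.
|e|_max = LSB/2 = 28.99 µV.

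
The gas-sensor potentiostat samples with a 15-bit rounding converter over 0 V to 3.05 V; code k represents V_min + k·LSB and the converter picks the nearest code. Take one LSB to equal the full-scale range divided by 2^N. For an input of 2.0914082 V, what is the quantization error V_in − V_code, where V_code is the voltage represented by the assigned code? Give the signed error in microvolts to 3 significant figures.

+24.8 µV

Range is 3.05 V. LSB = 3.05 V / 2^15 ≈ 93.08 µV.
(2.0914082 − (0)) / LSB = 2.0914082 × 32768/3.05 = 22469.2669. Nearest integer: k = 22469.
V_code = V_min + k × range/2^15 = 0 + 22469 × 3.05/32768 = 2.0913833618 V.
V_in − V_code = 2.0914082 − (2.0913833618) = +24.8 µV.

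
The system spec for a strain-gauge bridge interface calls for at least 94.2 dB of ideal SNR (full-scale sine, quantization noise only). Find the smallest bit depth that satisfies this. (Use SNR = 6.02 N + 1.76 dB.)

Solving 6.02 N ≥ 94.2 − 1.76: N ≥ 15.355. Round up → N = 16.

16 bits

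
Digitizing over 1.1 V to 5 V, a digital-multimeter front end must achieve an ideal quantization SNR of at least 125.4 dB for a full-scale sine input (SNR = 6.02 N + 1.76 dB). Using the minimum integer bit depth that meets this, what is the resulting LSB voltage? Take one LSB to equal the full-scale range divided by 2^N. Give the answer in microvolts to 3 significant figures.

1.86 µV

Full-scale range = 5 V − (1.1 V) = 3.9 V.
Required N = ⌈(125.4 − 1.76)/6.02⌉ = ⌈20.538⌉ = 21.
LSB = 3.9 V / 2^21 = 1.86 µV.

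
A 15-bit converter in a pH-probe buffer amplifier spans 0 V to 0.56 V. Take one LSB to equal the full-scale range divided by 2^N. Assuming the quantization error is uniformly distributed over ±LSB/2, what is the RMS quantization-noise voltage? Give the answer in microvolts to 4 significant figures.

Full-scale range = 0.56 V.
One LSB is 0.56 V / 32768 = 17.0898 µV.
V_rms = LSB/√12 = 17.0898 µV / √12 = 4.933 µV.

4.933 µV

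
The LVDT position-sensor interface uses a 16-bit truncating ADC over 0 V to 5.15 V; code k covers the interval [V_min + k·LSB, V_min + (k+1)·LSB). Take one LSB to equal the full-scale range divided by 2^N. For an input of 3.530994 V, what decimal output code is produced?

44933

V_FS = 5.15 V. LSB = 5.15 V / 2^16 ≈ 78.58 µV.
V_in − V_min = 3.530994 − (0) = 3.530994 V.
Divide by LSB: 3.530994 × 65536/5.15 = 44933.4413.
Truncating gives code 44933.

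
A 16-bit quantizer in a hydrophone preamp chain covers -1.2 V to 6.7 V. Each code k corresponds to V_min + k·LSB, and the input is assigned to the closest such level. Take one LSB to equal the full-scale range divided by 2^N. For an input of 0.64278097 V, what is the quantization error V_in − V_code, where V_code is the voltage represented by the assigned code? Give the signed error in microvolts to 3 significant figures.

Span: 6.7 V − (-1.2 V) = 7.9 V. LSB = 7.9 V / 2^16 ≈ 120.5 µV.
Position in LSBs: (0.64278097 − (-1.2)) × 65536/7.9 = 15287.1511; rounding gives k = 15287.
Reconstructed level: -1.2 + 15287 × 7.9/65536 V = 0.64276275635 V.
V_in − V_code = 0.64278097 − (0.64276275635) = +18.2 µV.

+18.2 µV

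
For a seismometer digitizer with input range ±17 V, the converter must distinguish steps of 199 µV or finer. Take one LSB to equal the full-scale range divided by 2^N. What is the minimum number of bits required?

18 bits

The full-scale span is 17 − (-17) = 34 V.
Levels needed ≥ 34/199 µV = 170900. 2^18 = 262144 suffices, so N_min = 18.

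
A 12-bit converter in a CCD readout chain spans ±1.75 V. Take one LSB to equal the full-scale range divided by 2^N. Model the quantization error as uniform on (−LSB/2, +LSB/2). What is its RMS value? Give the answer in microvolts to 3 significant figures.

247 µV

Range = 1.75 − (-1.75) = 3.5 V.
LSB = 3.5 V ÷ 2^12 = 3.5/4096 V = 0.85449 mV.
RMS of a uniform error over width LSB is LSB/√12 = 247 µV.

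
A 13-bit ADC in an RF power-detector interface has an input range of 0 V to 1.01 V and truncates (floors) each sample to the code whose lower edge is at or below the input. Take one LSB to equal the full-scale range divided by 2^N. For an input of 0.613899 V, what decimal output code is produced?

Range is 1.01 V. LSB = 1.01 V / 2^13 ≈ 123.3 µV.
code = ⌊(V_in − V_min)/LSB⌋ = ⌊(V_in − V_min) × 2^13 / range⌋
     = ⌊(0.613899 − (0)) × 8192 / 1.01⌋ = ⌊0.613899 × 8192/1.01⌋
     = ⌊4979.268⌋ = 4979.

4979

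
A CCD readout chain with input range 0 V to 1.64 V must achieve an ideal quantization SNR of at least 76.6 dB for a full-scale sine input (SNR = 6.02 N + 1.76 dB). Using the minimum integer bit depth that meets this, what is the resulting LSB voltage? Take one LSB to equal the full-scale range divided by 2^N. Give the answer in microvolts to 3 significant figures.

200 µV

V_FS = 1.64 V.
N ≥ (76.6 − 1.76)/6.02 = 12.432 → N_min = 13.
Step size = 1.64/8192 V = 200 µV.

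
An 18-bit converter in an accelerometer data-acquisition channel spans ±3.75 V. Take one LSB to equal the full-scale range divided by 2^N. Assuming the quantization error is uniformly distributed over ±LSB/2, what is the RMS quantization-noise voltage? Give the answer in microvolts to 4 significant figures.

8.259 µV

Full-scale range = 3.75 V − (-3.75 V) = 7.5 V.
LSB = 7.5 V / 2^18 = 28.6102 µV.
V_rms = LSB/√12 = 28.6102 µV / √12 = 8.259 µV.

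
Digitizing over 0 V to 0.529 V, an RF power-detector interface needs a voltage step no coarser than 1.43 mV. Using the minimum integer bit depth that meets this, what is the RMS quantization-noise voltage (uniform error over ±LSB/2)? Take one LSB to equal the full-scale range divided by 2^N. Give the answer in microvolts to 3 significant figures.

V_FS = 0.529 V.
Required number of levels: 0.529/1.43 mV = 369.93; smallest N with 2^N ≥ that is 9.
Step size = 0.529/512 V = 1.0332 mV.
V_rms = LSB/√12 = 298 µV.

298 µV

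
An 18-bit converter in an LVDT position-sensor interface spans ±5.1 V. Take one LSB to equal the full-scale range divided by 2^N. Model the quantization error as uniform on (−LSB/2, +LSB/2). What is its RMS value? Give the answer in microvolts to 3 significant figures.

Span: 5.1 V − (-5.1 V) = 10.2 V.
Step size = 10.2/262144 V = 38.910 µV.
RMS of a uniform error over width LSB is LSB/√12 = 11.2 µV.

11.2 µV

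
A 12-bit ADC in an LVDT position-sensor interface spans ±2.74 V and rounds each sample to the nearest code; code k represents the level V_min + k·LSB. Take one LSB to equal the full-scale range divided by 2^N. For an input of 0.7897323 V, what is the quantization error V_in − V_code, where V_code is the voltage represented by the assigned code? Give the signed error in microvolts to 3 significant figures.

The full-scale span is 2.74 − (-2.74) = 5.48 V. LSB = 5.48 V / 2^12 ≈ 1.338 mV.
Position in LSBs: (0.7897323 − (-2.74)) × 4096/5.48 = 2638.2817; rounding gives k = 2638.
V_code = -2.74 + (2638/4096) × 5.48 = 0.7893554688 V.
e = 0.7897323 − (0.7893554688) = +377 µV.

+377 µV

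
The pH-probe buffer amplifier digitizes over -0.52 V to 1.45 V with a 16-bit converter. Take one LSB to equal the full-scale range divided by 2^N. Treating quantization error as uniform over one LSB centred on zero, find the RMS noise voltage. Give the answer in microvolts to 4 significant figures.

8.678 µV

Full-scale range = 1.45 V − (-0.52 V) = 1.97 V.
Step size = 1.97/65536 V = 30.0598 µV.
RMS of a uniform error over width LSB is LSB/√12 = 8.678 µV.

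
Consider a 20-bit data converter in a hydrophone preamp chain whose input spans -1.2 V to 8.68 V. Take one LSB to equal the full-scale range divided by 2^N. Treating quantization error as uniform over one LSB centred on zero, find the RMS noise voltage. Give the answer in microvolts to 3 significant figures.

2.72 µV

Span: 8.68 V − (-1.2 V) = 9.88 V.
One LSB is 9.88 V / 1048576 = 9.4223 µV.
σ_q = LSB/√12 = 9.4223 µV/3.4641 = 2.72 µV.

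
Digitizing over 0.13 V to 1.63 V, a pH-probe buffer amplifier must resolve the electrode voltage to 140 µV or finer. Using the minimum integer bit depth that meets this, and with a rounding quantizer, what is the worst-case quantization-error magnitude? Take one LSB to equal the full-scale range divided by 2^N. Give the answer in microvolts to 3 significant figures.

45.8 µV

Span: 1.63 V − (0.13 V) = 1.5 V.
Levels needed ≥ 1.5/140 µV = 10710. 2^14 = 16384 suffices, so N_min = 14.
Step size = 1.5/16384 V = 91.553 µV.
Half an LSB is 45.8 µV.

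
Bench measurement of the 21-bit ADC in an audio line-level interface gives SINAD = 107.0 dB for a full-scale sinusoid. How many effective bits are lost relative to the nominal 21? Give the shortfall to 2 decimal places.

ENOB = (SINAD − 1.76)/6.02 = (107.0 − 1.76)/6.02 = 17.4817 bits.
Shortfall = 21 − 17.4817 = 3.5183 bits.

3.52 bits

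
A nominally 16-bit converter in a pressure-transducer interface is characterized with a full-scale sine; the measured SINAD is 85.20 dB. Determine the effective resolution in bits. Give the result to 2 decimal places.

ENOB = (SINAD − 1.76) / 6.02 = (85.20 − 1.76) / 6.02 = 83.44 / 6.02 = 13.8605.

13.86 bits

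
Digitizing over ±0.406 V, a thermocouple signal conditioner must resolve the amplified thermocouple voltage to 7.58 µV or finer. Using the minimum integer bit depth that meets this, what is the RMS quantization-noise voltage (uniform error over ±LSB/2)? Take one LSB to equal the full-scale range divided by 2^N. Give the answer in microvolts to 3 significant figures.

Span: 0.406 V − (-0.406 V) = 0.812 V.
Required number of levels: 0.812/7.58 µV = 107120; smallest N with 2^N ≥ that is 17.
Step size = 0.812/131072 V = 6.1951 µV.
V_rms = LSB/√12 = 1.79 µV.

1.79 µV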